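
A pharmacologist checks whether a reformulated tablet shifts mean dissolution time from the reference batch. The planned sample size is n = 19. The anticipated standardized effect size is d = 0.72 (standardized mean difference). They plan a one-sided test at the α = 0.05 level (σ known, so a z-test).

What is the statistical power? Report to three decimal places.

Power ≈ 0.932

Noncentrality parameter: δ = d·√n = 0.72 × √19 = 3.1384
One-sided α = 0.05 → critical value z_{0.05} = 1.645.
Power = P(Z > 1.645 − δ) = Φ(1.494) = 0.9324.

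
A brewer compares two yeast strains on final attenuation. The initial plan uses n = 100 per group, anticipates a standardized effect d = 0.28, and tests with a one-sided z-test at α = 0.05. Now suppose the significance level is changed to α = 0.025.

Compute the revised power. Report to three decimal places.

Power ≈ 0.508

δ = d·√(n/2) = 0.28 × √(100/2) = 1.9799 (unchanged). New critical value: z_{0.025} = 1.960.
Revised power = Φ(δ − 1.960) = Φ(0.020) = 0.5080.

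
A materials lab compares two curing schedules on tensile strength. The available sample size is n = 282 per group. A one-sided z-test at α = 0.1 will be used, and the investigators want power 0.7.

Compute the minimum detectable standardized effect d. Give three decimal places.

d ≈ 0.152

Need Φ(δ − 1.282) = 0.7, so δ = 1.282 + 0.524 = 1.806.
δ = d·√(n/2) ⇒ d = δ/√(n/2) = 1.806/√(282/2) = 0.1521.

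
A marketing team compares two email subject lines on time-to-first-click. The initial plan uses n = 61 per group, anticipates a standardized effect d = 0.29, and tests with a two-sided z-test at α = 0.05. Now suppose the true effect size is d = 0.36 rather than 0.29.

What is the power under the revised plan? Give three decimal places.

With d = 0.36: δ = d·√(n/2) = 0.36 × √(61/2) = 1.9882. Critical value z_{0.025} = 1.960.
Revised power = Φ(δ − 1.960) + Φ(−δ − 1.960) = Φ(0.028) + Φ(-3.948) = 0.5112 + 0.0000 = 0.5113.

Power ≈ 0.511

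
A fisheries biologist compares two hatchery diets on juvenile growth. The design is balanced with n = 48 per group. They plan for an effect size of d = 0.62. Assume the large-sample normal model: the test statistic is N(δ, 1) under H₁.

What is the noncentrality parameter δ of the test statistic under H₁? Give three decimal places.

The noncentrality parameter scales effect size by the design's sample-size factor: δ = d·√(n/2) = 0.62 × √(48/2) = 3.0374

δ ≈ 3.037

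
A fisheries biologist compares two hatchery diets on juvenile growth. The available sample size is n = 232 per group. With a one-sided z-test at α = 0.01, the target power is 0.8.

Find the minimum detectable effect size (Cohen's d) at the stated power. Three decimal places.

Need Φ(δ − 2.326) = 0.8, so δ = 2.326 + 0.842 = 3.168.
δ = d·√(n/2) ⇒ d = δ/√(n/2) = 3.168/√(232/2) = 0.2941.

d ≈ 0.294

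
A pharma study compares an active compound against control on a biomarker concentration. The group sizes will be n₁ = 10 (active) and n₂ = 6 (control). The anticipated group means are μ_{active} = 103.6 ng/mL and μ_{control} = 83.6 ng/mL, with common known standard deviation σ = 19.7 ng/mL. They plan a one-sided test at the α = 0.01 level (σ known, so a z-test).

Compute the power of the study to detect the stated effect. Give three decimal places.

Power ≈ 0.359

Standardized effect: d = |μ_{active} − μ_{control}| / σ = |103.6 − 83.6| / 19.7 = 1.0152
Noncentrality parameter: δ = d / √(1/n₁ + 1/n₂) = 1.0152 / √(1/10 + 1/6) = 1.9660
Critical value for a one-sided test at α = 0.01: z_α = 2.326.
Power = P(Z > 2.326 − δ) = Φ(-0.360) = 0.3593.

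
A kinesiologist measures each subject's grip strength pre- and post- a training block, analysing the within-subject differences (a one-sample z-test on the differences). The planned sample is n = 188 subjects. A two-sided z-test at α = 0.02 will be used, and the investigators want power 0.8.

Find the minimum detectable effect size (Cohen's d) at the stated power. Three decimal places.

Required noncentrality: δ = z_{0.01} + z_{0.20} = 2.326 + 0.842 = 3.168.
(The second rejection-region term Φ(−δ − z_{α/2}) is negligible and dropped.)
δ = d·√n ⇒ d = δ/√n = 3.168/√188 = 0.2310.

d ≈ 0.231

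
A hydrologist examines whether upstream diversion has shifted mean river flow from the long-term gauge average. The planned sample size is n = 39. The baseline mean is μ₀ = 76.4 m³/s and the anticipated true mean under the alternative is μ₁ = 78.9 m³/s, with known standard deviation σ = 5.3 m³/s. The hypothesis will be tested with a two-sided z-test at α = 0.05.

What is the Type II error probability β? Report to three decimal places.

Standardized effect: d = |μ₁ − μ₀| / σ = |78.9 − 76.4| / 5.3 = 0.4717
Noncentrality parameter: λ = d·√n = 0.4717 × √39 = 2.9458
Critical value for a two-sided test at α = 0.05: z_{α/2} = 1.960.
Power = Φ(λ − 1.960) + Φ(−λ − 1.960) = Φ(0.986) + Φ(-4.906) = 0.8379 + 0.0000 = 0.8379.
Type II error: β = 1 − power = 1 − 0.8379 = 0.1621.

β ≈ 0.162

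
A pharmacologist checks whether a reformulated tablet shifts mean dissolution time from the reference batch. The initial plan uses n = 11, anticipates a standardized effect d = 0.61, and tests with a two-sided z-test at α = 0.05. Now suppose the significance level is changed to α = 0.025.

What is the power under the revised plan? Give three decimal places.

Power ≈ 0.414

δ = d·√n = 0.61 × √11 = 2.0231 (unchanged). New critical value: z_{0.0125} = 2.241.
Revised power = Φ(δ − 2.241) + Φ(−δ − 2.241) = Φ(-0.218) + Φ(-4.265) = 0.4136 + 0.0000 = 0.4136.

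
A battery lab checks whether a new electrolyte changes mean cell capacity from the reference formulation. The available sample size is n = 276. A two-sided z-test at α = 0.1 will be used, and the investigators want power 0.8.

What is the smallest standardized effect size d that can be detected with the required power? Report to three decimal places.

Required noncentrality: δ = z_{0.05} + z_{0.20} = 1.645 + 0.842 = 2.486.
(Lower-tail contribution to power is negligible for δ > 0.)
δ = d·√n ⇒ d = δ/√n = 2.486/√276 = 0.1497.

d ≈ 0.150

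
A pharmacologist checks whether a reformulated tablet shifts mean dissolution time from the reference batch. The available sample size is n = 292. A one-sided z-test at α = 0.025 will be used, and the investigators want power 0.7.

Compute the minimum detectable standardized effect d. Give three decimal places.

Required noncentrality: δ = z_{0.025} + z_{0.30} = 1.960 + 0.524 = 2.484.
δ = d·√n ⇒ d = δ/√n = 2.484/√292 = 0.1454.

d ≈ 0.145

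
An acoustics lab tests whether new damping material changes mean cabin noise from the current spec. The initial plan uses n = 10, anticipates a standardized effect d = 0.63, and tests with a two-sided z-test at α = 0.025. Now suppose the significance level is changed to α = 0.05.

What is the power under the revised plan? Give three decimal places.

δ = d·√n = 0.63 × √10 = 1.9922 (unchanged). New critical value: z_{0.025} = 1.960.
Revised power = Φ(δ − 1.960) + Φ(−δ − 1.960) = Φ(0.032) + Φ(-3.952) = 0.5129 + 0.0000 = 0.5129.

Power ≈ 0.513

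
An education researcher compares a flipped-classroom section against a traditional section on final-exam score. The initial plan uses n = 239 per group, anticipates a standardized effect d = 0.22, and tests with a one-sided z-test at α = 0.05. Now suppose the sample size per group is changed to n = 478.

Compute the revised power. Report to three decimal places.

Power ≈ 0.960

With n = 478 per group: δ = d·√(n/2) = 0.22 × √(478/2) = 3.4011. Critical value z_{0.05} = 1.645.
Revised power = P(Z > 1.645 − δ) = Φ(1.756) = 0.9605.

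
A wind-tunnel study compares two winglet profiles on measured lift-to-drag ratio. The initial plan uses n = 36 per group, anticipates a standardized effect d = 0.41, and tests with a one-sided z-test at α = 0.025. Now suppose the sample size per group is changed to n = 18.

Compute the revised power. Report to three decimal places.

Power ≈ 0.233

With n = 18 per group: δ = d·√(n/2) = 0.41 × √(18/2) = 1.2300. Critical value z_{0.025} = 1.960.
Revised power = P(Z > 1.960 − δ) = Φ(-0.730) = 0.2327.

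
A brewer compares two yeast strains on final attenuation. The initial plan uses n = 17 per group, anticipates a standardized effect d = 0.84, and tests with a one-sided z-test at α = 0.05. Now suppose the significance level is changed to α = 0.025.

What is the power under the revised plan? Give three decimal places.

Power ≈ 0.688

δ = d·√(n/2) = 0.84 × √(17/2) = 2.4490 (unchanged). New critical value: z_{0.025} = 1.960.
Revised power = Φ(δ − 1.960) = Φ(0.489) = 0.6876.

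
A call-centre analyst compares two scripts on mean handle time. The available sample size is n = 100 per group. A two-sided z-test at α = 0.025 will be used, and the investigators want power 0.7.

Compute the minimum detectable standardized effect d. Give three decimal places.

d ≈ 0.391

Required noncentrality: δ = z_{0.0125} + z_{0.30} = 2.241 + 0.524 = 2.766.
(Lower-tail contribution to power is negligible for δ > 0.)
δ = d·√(n/2) ⇒ d = δ/√(n/2) = 2.766/√(100/2) = 0.3911.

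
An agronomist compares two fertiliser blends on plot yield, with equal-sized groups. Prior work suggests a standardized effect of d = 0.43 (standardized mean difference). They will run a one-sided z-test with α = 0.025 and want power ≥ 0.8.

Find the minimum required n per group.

n = 85 per group

Set Φ(δ − 1.960) = 0.8; then δ − 1.960 = Φ⁻¹(0.8) = 0.842, giving δ = 2.802.
δ = d·√(n/2) ⇒ n = 2(δ/d)² = 2 × (2.802 / 0.43)² = 84.90.
Round up to the next whole unit.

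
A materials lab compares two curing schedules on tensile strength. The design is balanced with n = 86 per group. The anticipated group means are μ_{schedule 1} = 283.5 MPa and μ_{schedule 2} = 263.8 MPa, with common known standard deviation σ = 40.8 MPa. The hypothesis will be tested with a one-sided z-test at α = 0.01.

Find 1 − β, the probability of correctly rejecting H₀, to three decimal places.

Standardized effect: d = |μ_{schedule 1} − μ_{schedule 2}| / σ = |283.5 − 263.8| / 40.8 = 0.4828
Noncentrality parameter: δ = d·√(n/2) = 0.4828 × √(86/2) = 3.1662
One-sided α = 0.01 → critical value z_{0.01} = 2.326.
Power = P(Z > 2.326 − δ) = Φ(0.840) = 0.7995.

Power ≈ 0.800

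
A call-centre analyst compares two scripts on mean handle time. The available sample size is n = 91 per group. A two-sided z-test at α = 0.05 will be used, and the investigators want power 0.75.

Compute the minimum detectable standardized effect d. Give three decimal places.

Need Φ(δ − 1.960) = 0.75, so δ = 1.960 + 0.674 = 2.634.
(Lower-tail contribution to power is negligible for δ > 0.)
δ = d·√(n/2) ⇒ d = δ/√(n/2) = 2.634/√(91/2) = 0.3906.

d ≈ 0.391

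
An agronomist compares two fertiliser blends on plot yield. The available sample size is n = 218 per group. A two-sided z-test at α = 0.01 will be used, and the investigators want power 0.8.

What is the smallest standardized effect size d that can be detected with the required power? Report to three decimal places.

d ≈ 0.327

Need Φ(δ − 2.576) = 0.8, so δ = 2.576 + 0.842 = 3.417.
(The second rejection-region term Φ(−δ − z_{α/2}) is negligible and dropped.)
δ = d·√(n/2) ⇒ d = δ/√(n/2) = 3.417/√(218/2) = 0.3273.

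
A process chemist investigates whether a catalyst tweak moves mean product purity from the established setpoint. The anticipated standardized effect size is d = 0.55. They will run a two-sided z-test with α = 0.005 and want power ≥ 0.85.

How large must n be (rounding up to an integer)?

Set Φ(δ − 2.807) = 0.85; then δ − 2.807 = Φ⁻¹(0.85) = 1.036, giving δ = 3.843.
(The Φ(−δ − z_{α/2}) term is vanishingly small for δ > 0 and is dropped in the standard sample-size formula.)
δ = d·√n ⇒ n = (δ/d)² = (3.843 / 0.55)² = 48.83.
Rounding up, n = 49.

n = 49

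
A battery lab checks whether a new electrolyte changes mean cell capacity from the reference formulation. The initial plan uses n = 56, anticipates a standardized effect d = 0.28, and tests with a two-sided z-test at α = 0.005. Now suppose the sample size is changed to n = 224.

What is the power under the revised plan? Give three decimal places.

Power ≈ 0.917

With n = 224: δ = d·√n = 0.28 × √224 = 4.1907. Critical value z_{0.0025} = 2.807.
Revised power = Φ(δ − 2.807) + Φ(−δ − 2.807) = Φ(1.384) + Φ(-6.998) = 0.9168 + 0.0000 = 0.9168.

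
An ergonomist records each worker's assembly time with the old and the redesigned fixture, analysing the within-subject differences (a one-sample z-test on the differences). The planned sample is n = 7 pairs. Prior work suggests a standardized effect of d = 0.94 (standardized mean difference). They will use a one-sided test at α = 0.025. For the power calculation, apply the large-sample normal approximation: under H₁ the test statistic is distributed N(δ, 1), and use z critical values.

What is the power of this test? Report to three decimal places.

Noncentrality parameter: δ = d·√n = 0.94 × √7 = 2.4870
Critical value for a one-sided test at α = 0.025: z_α = 1.960.
Power = Φ(δ − 1.960) = Φ(0.527) = 0.7009.

Power ≈ 0.701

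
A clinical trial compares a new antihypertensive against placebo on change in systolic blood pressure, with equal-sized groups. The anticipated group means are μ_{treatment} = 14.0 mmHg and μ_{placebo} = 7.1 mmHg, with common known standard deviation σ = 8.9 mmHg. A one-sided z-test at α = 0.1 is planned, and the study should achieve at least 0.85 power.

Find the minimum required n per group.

Standardized effect: d = |μ_{treatment} − μ_{placebo}| / σ = |14.0 − 7.1| / 8.9 = 0.7753
Set Φ(δ − 1.282) = 0.85; then δ − 1.282 = Φ⁻¹(0.85) = 1.036, giving δ = 2.318.
δ = d·√(n/2) ⇒ n = 2(δ/d)² = 2 × (2.318 / 0.7753)² = 17.88.
Round up to the next whole unit.

n = 18 per group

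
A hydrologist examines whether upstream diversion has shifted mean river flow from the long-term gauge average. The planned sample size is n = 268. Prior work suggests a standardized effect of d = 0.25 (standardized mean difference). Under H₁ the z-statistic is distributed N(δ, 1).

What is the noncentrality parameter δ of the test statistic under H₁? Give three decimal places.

The noncentrality parameter scales effect size by the design's sample-size factor: δ = d·√n = 0.25 × √268 = 4.0927

δ ≈ 4.093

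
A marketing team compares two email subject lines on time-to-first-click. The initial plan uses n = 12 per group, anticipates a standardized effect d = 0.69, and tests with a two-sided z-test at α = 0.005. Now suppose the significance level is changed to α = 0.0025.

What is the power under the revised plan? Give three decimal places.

Power ≈ 0.091

δ = d·√(n/2) = 0.69 × √(12/2) = 1.6901 (unchanged). New critical value: z_{0.0013} = 3.023.
Revised power = Φ(δ − 3.023) + Φ(−δ − 3.023) = Φ(-1.333) + Φ(-4.713) = 0.0912 + 0.0000 = 0.0912.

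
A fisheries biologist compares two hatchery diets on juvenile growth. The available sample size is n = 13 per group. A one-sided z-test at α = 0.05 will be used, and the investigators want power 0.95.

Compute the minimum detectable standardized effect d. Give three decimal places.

Required noncentrality: δ = z_{0.05} + z_{0.05} = 1.645 + 1.645 = 3.290.
δ = d·√(n/2) ⇒ d = δ/√(n/2) = 3.290/√(13/2) = 1.2903.

d ≈ 1.290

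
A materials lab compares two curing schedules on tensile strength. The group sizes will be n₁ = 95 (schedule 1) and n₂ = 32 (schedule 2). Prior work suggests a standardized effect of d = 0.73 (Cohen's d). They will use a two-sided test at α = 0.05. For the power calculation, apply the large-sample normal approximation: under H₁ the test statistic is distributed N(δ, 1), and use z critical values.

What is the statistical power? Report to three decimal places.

Noncentrality parameter: δ = d / √(1/n₁ + 1/n₂) = 0.73 / √(1/95 + 1/32) = 3.5716
Two-sided α = 0.05 → critical value z_{0.025} = 1.960.
Power = Φ(δ − 1.960) + Φ(−δ − 1.960) = Φ(1.612) + Φ(-5.532) = 0.9465 + 0.0000 = 0.9465.

Power ≈ 0.946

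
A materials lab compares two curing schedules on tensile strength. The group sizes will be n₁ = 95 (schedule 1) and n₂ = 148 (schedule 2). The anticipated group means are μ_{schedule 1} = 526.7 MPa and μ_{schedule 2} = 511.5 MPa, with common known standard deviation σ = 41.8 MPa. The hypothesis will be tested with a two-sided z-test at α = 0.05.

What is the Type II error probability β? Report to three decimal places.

β ≈ 0.210

Standardized effect: d = |μ_{schedule 1} − μ_{schedule 2}| / σ = |526.7 − 511.5| / 41.8 = 0.3636
Noncentrality parameter: δ = d / √(1/n₁ + 1/n₂) = 0.3636 / √(1/95 + 1/148) = 2.7660
Two-sided α = 0.05 → critical value z_{0.025} = 1.960.
Power = Φ(δ − 1.960) + Φ(−δ − 1.960) = Φ(0.806) + Φ(-4.726) = 0.7899 + 0.0000 = 0.7899.
Type II error: β = 1 − power = 1 − 0.7899 = 0.2101.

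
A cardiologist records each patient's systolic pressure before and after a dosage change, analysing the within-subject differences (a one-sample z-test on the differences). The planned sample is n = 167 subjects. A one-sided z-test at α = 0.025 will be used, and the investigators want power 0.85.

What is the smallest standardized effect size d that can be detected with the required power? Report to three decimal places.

d ≈ 0.232

Required noncentrality: δ = z_{0.025} + z_{0.15} = 1.960 + 1.036 = 2.996.
δ = d·√n ⇒ d = δ/√n = 2.996/√167 = 0.2319.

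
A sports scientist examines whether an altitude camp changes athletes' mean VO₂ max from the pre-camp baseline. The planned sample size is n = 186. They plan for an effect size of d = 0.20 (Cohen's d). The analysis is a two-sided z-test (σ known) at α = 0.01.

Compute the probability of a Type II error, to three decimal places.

Noncentrality parameter: δ = d·√n = 0.20 × √186 = 2.7276
Two-sided α = 0.01 → critical value z_{0.005} = 2.576.
Power = Φ(δ − 2.576) + Φ(−δ − 2.576) = Φ(0.152) + Φ(-5.303) = 0.5603 + 0.0000 = 0.5603.
Type II error: β = 1 − power = 1 − 0.5603 = 0.4397.

β ≈ 0.440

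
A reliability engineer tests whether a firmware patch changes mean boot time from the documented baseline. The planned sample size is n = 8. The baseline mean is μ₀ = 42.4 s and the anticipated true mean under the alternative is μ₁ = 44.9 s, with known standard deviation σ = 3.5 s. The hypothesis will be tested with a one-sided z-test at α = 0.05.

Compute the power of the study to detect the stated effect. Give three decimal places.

Standardized effect: d = |μ₁ − μ₀| / σ = |44.9 − 42.4| / 3.5 = 0.7143
Noncentrality parameter: δ = d·√n = 0.7143 × √8 = 2.0203
One-sided α = 0.05 → critical value z_{0.05} = 1.645.
Power = Φ(δ − 1.645) = Φ(0.375) = 0.6463.

Power ≈ 0.646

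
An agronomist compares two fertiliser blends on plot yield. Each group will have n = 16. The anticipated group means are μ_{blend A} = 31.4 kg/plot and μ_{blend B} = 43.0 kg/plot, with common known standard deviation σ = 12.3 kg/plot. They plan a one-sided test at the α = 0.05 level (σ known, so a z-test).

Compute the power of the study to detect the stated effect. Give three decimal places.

Standardized effect: d = |μ_{blend A} − μ_{blend B}| / σ = |31.4 − 43.0| / 12.3 = 0.9431
Noncentrality parameter: δ = d·√(n/2) = 0.9431 × √(16/2) = 2.6675
Critical value for a one-sided test at α = 0.05: z_α = 1.645.
Power = Φ(δ − 1.645) = Φ(1.023) = 0.8468.

Power ≈ 0.847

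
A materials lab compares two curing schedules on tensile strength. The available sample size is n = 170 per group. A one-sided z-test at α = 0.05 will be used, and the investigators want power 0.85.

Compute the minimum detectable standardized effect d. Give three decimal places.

Need Φ(δ − 1.645) = 0.85, so δ = 1.645 + 1.036 = 2.681.
δ = d·√(n/2) ⇒ d = δ/√(n/2) = 2.681/√(170/2) = 0.2908.

d ≈ 0.291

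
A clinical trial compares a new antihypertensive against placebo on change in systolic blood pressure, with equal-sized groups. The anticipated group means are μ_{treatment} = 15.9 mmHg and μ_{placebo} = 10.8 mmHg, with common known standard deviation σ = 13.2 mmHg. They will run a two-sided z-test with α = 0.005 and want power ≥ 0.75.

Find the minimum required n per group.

Standardized effect: d = |μ_{treatment} − μ_{placebo}| / σ = |15.9 − 10.8| / 13.2 = 0.3864
Set Φ(δ − 2.807) = 0.75; then δ − 2.807 = Φ⁻¹(0.75) = 0.674, giving δ = 3.482.
(The Φ(−δ − z_{α/2}) term is vanishingly small for δ > 0 and is dropped in the standard sample-size formula.)
δ = d·√(n/2) ⇒ n = 2(δ/d)² = 2 × (3.482 / 0.3864)² = 162.40.
Round up to the next whole unit.

n = 163 per group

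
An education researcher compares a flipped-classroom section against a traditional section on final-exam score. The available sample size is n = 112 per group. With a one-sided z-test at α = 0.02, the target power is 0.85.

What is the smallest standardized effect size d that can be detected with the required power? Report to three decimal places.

Required noncentrality: δ = z_{0.02} + z_{0.15} = 2.054 + 1.036 = 3.090.
δ = d·√(n/2) ⇒ d = δ/√(n/2) = 3.090/√(112/2) = 0.4129.

d ≈ 0.413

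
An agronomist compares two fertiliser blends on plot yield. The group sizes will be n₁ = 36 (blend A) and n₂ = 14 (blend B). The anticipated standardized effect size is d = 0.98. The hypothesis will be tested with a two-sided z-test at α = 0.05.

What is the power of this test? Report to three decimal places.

Noncentrality parameter: δ = d / √(1/n₁ + 1/n₂) = 0.98 / √(1/36 + 1/14) = 3.1114
Two-sided α = 0.05 → critical value z_{0.025} = 1.960.
Power = Φ(δ − 1.960) + Φ(−δ − 1.960) = Φ(1.151) + Φ(-5.071) = 0.8752 + 0.0000 = 0.8752.

Power ≈ 0.875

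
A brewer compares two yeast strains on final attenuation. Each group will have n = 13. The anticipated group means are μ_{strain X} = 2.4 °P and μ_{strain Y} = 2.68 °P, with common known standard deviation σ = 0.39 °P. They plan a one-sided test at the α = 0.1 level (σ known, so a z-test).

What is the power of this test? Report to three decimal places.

Power ≈ 0.708

Standardized effect: d = |μ_{strain X} − μ_{strain Y}| / σ = |2.4 − 2.68| / 0.39 = 0.7179
Noncentrality parameter: δ = d·√(n/2) = 0.7179 × √(13/2) = 1.8304
One-sided α = 0.1 → critical value z_{0.1} = 1.282.
Power = P(Z > 1.282 − δ) = Φ(0.549) = 0.7085.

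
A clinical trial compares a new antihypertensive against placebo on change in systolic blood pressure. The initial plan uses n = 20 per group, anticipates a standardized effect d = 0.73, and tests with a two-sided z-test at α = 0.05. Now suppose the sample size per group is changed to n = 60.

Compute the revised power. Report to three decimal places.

With n = 60 per group: δ = d·√(n/2) = 0.73 × √(60/2) = 3.9984. Critical value z_{0.025} = 1.960.
Revised power = Φ(δ − 1.960) + Φ(−δ − 1.960) = Φ(2.038) + Φ(-5.958) = 0.9792 + 0.0000 = 0.9792.

Power ≈ 0.979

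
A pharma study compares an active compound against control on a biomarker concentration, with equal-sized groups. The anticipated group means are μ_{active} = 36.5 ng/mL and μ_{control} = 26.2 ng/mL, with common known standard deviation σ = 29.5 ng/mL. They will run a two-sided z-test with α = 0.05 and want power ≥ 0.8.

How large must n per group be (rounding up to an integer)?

n = 129 per group

Standardized effect: d = |μ_{active} − μ_{control}| / σ = |36.5 − 26.2| / 29.5 = 0.3492
For power 0.8 need Φ(δ − z_{0.025}) = 0.8, so δ = z_{0.025} + z_{0.20} = 1.960 + 0.842 = 2.802.
(Ignoring the negligible lower-tail rejection probability gives the usual closed-form inversion.)
δ = d·√(n/2) ⇒ n = 2(δ/d)² = 2 × (2.802 / 0.3492)² = 128.77.
Round up to the next whole unit.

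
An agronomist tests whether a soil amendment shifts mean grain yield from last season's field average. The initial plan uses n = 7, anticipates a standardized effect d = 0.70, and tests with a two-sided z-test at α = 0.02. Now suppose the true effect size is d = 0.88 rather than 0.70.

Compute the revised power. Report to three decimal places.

Power ≈ 0.501

With d = 0.88: δ = d·√n = 0.88 × √7 = 2.3283. Critical value z_{0.01} = 2.326.
Revised power = Φ(δ − 2.326) + Φ(−δ − 2.326) = Φ(0.002) + Φ(-4.655) = 0.5008 + 0.0000 = 0.5008.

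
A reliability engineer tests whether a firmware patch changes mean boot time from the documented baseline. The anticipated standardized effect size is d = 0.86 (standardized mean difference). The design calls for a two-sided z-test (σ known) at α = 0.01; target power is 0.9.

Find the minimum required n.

n = 21

For power 0.9 need Φ(δ − z_{0.005}) = 0.9, so δ = z_{0.005} + z_{0.10} = 2.576 + 1.282 = 3.857.
(Ignoring the negligible lower-tail rejection probability gives the usual closed-form inversion.)
δ = d·√n ⇒ n = (δ/d)² = (3.857 / 0.86)² = 20.12.
Round up to the next whole unit.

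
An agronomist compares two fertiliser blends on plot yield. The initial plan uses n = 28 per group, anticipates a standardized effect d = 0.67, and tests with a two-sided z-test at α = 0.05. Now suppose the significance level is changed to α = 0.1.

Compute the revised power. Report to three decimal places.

δ = d·√(n/2) = 0.67 × √(28/2) = 2.5069 (unchanged). New critical value: z_{0.05} = 1.645.
Revised power = Φ(δ − 1.645) + Φ(−δ − 1.645) = Φ(0.862) + Φ(-4.152) = 0.8057 + 0.0000 = 0.8057.

Power ≈ 0.806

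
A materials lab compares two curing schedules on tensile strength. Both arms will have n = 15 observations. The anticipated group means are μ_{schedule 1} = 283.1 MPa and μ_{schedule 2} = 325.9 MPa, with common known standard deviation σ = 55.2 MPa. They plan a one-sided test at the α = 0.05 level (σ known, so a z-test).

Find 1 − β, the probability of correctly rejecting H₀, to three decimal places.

Power ≈ 0.684

Standardized effect: d = |μ_{schedule 1} − μ_{schedule 2}| / σ = |283.1 − 325.9| / 55.2 = 0.7754
Noncentrality parameter: δ = d·√(n/2) = 0.7754 × √(15/2) = 2.1234
Critical value for a one-sided test at α = 0.05: z_α = 1.645.
Power = P(Z > 1.645 − δ) = Φ(0.479) = 0.6839.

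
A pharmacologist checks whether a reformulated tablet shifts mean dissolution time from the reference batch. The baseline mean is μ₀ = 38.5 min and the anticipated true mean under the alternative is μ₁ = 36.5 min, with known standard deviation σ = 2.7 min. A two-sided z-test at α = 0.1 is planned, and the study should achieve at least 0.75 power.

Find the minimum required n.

Standardized effect: d = |μ₁ − μ₀| / σ = |36.5 − 38.5| / 2.7 = 0.7407
For power 0.75 need Φ(δ − z_{0.05}) = 0.75, so δ = z_{0.05} + z_{0.25} = 1.645 + 0.674 = 2.319.
(For δ > 0 the lower-tail rejection region contributes negligibly to power, so the one-term inversion is standard.)
δ = d·√n ⇒ n = (δ/d)² = (2.319 / 0.7407)² = 9.80.
Round up to the next whole unit.

n = 10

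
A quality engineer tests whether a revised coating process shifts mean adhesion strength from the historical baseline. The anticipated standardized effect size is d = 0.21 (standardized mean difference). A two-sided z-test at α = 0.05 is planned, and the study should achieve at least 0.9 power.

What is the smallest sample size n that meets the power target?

n = 239

Set Φ(δ − 1.960) = 0.9; then δ − 1.960 = Φ⁻¹(0.9) = 1.282, giving δ = 3.242.
(Ignoring the negligible lower-tail rejection probability gives the usual closed-form inversion.)
δ = d·√n ⇒ n = (δ/d)² = (3.242 / 0.21)² = 238.26.
Rounding up, n = 239.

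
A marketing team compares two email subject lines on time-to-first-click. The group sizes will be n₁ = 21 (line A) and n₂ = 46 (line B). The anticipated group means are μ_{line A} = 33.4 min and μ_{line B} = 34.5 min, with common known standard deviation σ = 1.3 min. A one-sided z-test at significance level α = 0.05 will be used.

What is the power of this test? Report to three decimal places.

Standardized effect: d = |μ_{line A} − μ_{line B}| / σ = |33.4 − 34.5| / 1.3 = 0.8462
Noncentrality parameter: δ = d / √(1/n₁ + 1/n₂) = 0.8462 / √(1/21 + 1/46) = 3.2129
Critical value for a one-sided test at α = 0.05: z_α = 1.645.
Power = P(Z > 1.645 − δ) = Φ(1.568) = 0.9416.

Power ≈ 0.942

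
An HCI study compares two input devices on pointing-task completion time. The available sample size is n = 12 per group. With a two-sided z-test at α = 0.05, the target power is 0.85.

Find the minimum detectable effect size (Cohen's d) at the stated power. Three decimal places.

d ≈ 1.223

Required noncentrality: δ = z_{0.025} + z_{0.15} = 1.960 + 1.036 = 2.996.
(The second rejection-region term Φ(−δ − z_{α/2}) is negligible and dropped.)
δ = d·√(n/2) ⇒ d = δ/√(n/2) = 2.996/√(12/2) = 1.2233.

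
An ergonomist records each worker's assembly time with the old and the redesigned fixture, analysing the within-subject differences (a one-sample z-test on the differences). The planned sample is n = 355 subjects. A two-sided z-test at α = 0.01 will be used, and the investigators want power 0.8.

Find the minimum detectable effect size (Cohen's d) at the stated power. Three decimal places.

d ≈ 0.181

Need Φ(δ − 2.576) = 0.8, so δ = 2.576 + 0.842 = 3.417.
(The second rejection-region term Φ(−δ − z_{α/2}) is negligible and dropped.)
δ = d·√n ⇒ d = δ/√n = 3.417/√355 = 0.1814.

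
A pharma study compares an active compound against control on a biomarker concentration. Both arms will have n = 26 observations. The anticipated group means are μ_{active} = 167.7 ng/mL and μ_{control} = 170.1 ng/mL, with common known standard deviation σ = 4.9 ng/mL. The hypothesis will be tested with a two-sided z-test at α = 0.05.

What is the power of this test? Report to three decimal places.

Standardized effect: d = |μ_{active} − μ_{control}| / σ = |167.7 − 170.1| / 4.9 = 0.4898
Noncentrality parameter: δ = d·√(n/2) = 0.4898 × √(26/2) = 1.7660
Critical value for a two-sided test at α = 0.05: z_{α/2} = 1.960.
Power = Φ(δ − 1.960) + Φ(−δ − 1.960) = Φ(-0.194) + Φ(-3.726) = 0.4231 + 0.0001 = 0.4232.

Power ≈ 0.423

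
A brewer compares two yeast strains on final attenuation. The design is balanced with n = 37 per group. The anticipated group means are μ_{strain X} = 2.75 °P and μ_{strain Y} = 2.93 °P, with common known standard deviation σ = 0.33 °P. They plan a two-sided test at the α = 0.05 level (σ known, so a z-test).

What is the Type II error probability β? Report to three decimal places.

Standardized effect: d = |μ_{strain X} − μ_{strain Y}| / σ = |2.75 − 2.93| / 0.33 = 0.5455
Noncentrality parameter: δ = d·√(n/2) = 0.5455 × √(37/2) = 2.3461
Critical value for a two-sided test at α = 0.05: z_{α/2} = 1.960.
Power = Φ(δ − 1.960) + Φ(−δ − 1.960) = Φ(0.386) + Φ(-4.306) = 0.6503 + 0.0000 = 0.6503.
Type II error: β = 1 − power = 1 − 0.6503 = 0.3497.

β ≈ 0.350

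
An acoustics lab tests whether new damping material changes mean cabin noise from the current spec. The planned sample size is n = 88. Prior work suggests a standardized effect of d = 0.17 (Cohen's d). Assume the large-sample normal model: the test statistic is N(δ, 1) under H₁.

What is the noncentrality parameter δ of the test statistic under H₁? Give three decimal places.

δ ≈ 1.595

The noncentrality parameter scales effect size by the design's sample-size factor: δ = d·√n = 0.17 × √88 = 1.5947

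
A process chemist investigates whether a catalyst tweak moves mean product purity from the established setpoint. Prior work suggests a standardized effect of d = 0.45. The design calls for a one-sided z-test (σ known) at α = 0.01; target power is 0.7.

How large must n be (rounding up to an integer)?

For power 0.7 need Φ(δ − z_{0.01}) = 0.7, so δ = z_{0.01} + z_{0.30} = 2.326 + 0.524 = 2.851.
δ = d·√n ⇒ n = (δ/d)² = (2.851 / 0.45)² = 40.13.
Round up to the next whole unit.

n = 41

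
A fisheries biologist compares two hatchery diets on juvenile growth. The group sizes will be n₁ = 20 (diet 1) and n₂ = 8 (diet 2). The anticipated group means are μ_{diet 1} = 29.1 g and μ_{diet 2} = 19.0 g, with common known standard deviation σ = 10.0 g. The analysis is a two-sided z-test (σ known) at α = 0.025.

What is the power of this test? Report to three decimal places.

Power ≈ 0.569

Standardized effect: d = |μ_{diet 1} − μ_{diet 2}| / σ = |29.1 − 19.0| / 10.0 = 1.0100
Noncentrality parameter: λ = d / √(1/n₁ + 1/n₂) = 1.0100 / √(1/20 + 1/8) = 2.4144
Critical value for a two-sided test at α = 0.025: z_{α/2} = 2.241.
Power = Φ(λ − 2.241) + Φ(−λ − 2.241) = Φ(0.173) + Φ(-4.656) = 0.5687 + 0.0000 = 0.5687.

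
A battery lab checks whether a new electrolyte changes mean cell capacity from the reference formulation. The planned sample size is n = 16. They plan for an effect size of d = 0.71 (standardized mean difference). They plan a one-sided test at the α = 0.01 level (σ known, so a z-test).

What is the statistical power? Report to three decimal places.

Noncentrality parameter: λ = d·√n = 0.71 × √16 = 2.8400
Critical value for a one-sided test at α = 0.01: z_α = 2.326.
Power = P(Z > 2.326 − λ) = Φ(0.514) = 0.6963.

Power ≈ 0.696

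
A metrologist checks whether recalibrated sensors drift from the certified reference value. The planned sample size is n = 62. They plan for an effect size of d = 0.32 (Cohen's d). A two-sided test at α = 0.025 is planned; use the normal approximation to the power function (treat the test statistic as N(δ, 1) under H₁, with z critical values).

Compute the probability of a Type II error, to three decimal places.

Noncentrality parameter: δ = d·√n = 0.32 × √62 = 2.5197
Two-sided α = 0.025 → critical value z_{0.0125} = 2.241.
Power = Φ(δ − 2.241) + Φ(−δ − 2.241) = Φ(0.278) + Φ(-4.761) = 0.6096 + 0.0000 = 0.6096.
Type II error: β = 1 − power = 1 − 0.6096 = 0.3904.

β ≈ 0.390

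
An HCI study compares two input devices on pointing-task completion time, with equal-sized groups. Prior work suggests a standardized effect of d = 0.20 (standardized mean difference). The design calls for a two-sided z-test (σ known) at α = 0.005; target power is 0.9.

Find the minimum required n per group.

n = 836 per group

For power 0.9 need Φ(δ − z_{0.0025}) = 0.9, so δ = z_{0.0025} + z_{0.10} = 2.807 + 1.282 = 4.089.
(Ignoring the negligible lower-tail rejection probability gives the usual closed-form inversion.)
δ = d·√(n/2) ⇒ n = 2(δ/d)² = 2 × (4.089 / 0.20)² = 835.83.
Rounding up, n = 836 per group.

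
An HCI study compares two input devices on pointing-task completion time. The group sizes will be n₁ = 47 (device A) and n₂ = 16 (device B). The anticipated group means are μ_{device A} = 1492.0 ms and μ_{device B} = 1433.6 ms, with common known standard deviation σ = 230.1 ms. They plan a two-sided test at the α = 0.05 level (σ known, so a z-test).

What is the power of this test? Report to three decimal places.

Standardized effect: d = |μ_{device A} − μ_{device B}| / σ = |1492.0 − 1433.6| / 230.1 = 0.2538
Noncentrality parameter: δ = d / √(1/n₁ + 1/n₂) = 0.2538 / √(1/47 + 1/16) = 0.8769
Critical value for a two-sided test at α = 0.05: z_{α/2} = 1.960.
Power = Φ(δ − 1.960) + Φ(−δ − 1.960) = Φ(-1.083) + Φ(-2.837) = 0.1394 + 0.0023 = 0.1417.

Power ≈ 0.142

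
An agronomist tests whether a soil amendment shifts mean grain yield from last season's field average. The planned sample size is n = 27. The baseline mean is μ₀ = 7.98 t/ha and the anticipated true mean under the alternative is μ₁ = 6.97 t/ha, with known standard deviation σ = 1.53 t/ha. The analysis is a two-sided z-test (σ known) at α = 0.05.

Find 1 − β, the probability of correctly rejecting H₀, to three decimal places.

Power ≈ 0.929

Standardized effect: d = |μ₁ − μ₀| / σ = |6.97 − 7.98| / 1.53 = 0.6601
Noncentrality parameter: δ = d·√n = 0.6601 × √27 = 3.4301
Two-sided α = 0.05 → critical value z_{0.025} = 1.960.
Power = Φ(δ − 1.960) + Φ(−δ − 1.960) = Φ(1.470) + Φ(-5.390) = 0.9292 + 0.0000 = 0.9292.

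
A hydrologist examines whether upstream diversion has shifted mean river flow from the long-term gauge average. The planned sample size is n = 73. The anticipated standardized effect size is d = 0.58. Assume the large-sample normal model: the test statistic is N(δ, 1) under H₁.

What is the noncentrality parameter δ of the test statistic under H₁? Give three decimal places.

δ = d·√n = 0.58 × √73 = 4.9555

δ ≈ 4.956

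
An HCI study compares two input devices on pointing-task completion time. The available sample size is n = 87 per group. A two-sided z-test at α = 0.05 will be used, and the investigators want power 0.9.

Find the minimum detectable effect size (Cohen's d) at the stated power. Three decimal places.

d ≈ 0.491

Required noncentrality: δ = z_{0.025} + z_{0.10} = 1.960 + 1.282 = 3.242.
(The second rejection-region term Φ(−δ − z_{α/2}) is negligible and dropped.)
δ = d·√(n/2) ⇒ d = δ/√(n/2) = 3.242/√(87/2) = 0.4915.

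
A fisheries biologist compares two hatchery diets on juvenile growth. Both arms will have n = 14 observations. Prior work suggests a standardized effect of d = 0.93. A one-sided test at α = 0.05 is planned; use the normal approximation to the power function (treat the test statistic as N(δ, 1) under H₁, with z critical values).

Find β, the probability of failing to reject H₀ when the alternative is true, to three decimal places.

Noncentrality parameter: δ = d·√(n/2) = 0.93 × √(14/2) = 2.4605
One-sided α = 0.05 → critical value z_{0.05} = 1.645.
Power = P(Z > 1.645 − δ) = Φ(0.816) = 0.7927.
Type II error: β = 1 − power = 1 − 0.7927 = 0.2073.

β ≈ 0.207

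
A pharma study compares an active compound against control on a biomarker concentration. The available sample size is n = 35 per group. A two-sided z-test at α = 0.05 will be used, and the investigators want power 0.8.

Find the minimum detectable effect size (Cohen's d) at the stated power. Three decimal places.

Need Φ(δ − 1.960) = 0.8, so δ = 1.960 + 0.842 = 2.802.
(The second rejection-region term Φ(−δ − z_{α/2}) is negligible and dropped.)
δ = d·√(n/2) ⇒ d = δ/√(n/2) = 2.802/√(35/2) = 0.6697.

d ≈ 0.670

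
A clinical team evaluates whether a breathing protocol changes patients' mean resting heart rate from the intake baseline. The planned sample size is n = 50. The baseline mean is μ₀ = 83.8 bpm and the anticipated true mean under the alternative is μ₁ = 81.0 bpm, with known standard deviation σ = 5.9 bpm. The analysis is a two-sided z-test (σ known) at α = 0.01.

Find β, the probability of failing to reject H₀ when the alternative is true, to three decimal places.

β ≈ 0.218

Standardized effect: d = |μ₁ − μ₀| / σ = |81.0 − 83.8| / 5.9 = 0.4746
Noncentrality parameter: δ = d·√n = 0.4746 × √50 = 3.3558
Two-sided α = 0.01 → critical value z_{0.005} = 2.576.
Power = Φ(δ − 2.576) + Φ(−δ − 2.576) = Φ(0.780) + Φ(-5.932) = 0.7823 + 0.0000 = 0.7823.
Type II error: β = 1 − power = 1 − 0.7823 = 0.2177.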